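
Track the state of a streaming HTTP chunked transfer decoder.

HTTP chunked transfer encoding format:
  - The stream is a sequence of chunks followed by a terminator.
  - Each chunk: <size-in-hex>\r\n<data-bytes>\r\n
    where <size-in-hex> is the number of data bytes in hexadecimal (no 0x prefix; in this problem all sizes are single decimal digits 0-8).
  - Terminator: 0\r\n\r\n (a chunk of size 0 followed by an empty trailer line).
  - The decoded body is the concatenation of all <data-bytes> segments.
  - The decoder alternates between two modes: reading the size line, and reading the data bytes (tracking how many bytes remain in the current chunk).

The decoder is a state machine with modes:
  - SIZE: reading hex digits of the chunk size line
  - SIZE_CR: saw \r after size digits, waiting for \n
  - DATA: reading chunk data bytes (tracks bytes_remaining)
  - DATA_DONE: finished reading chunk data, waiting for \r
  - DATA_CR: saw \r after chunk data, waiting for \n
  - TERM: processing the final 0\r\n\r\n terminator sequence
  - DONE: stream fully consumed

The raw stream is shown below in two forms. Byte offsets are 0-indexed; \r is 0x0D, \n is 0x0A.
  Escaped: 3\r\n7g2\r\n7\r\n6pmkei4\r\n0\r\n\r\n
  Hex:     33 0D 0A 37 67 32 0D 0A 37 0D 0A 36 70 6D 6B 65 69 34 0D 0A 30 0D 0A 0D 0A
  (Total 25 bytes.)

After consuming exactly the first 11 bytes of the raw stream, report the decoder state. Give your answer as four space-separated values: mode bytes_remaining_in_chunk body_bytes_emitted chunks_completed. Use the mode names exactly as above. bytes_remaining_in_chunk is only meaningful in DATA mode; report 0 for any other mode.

Answer: DATA 7 3 1

Derivation:
Byte 0 = '3': mode=SIZE remaining=0 emitted=0 chunks_done=0
Byte 1 = 0x0D: mode=SIZE_CR remaining=0 emitted=0 chunks_done=0
Byte 2 = 0x0A: mode=DATA remaining=3 emitted=0 chunks_done=0
Byte 3 = '7': mode=DATA remaining=2 emitted=1 chunks_done=0
Byte 4 = 'g': mode=DATA remaining=1 emitted=2 chunks_done=0
Byte 5 = '2': mode=DATA_DONE remaining=0 emitted=3 chunks_done=0
Byte 6 = 0x0D: mode=DATA_CR remaining=0 emitted=3 chunks_done=0
Byte 7 = 0x0A: mode=SIZE remaining=0 emitted=3 chunks_done=1
Byte 8 = '7': mode=SIZE remaining=0 emitted=3 chunks_done=1
Byte 9 = 0x0D: mode=SIZE_CR remaining=0 emitted=3 chunks_done=1
Byte 10 = 0x0A: mode=DATA remaining=7 emitted=3 chunks_done=1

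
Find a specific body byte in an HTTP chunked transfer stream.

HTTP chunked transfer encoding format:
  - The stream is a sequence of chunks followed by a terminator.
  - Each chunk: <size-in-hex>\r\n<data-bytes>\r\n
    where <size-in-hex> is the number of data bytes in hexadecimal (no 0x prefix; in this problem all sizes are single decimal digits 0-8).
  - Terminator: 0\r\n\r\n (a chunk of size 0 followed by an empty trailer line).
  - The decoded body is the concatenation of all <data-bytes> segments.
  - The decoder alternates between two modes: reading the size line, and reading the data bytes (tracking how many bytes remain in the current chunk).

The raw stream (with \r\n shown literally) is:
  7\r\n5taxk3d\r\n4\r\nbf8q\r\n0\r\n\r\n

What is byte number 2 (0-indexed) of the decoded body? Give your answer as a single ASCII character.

Chunk 1: stream[0..1]='7' size=0x7=7, data at stream[3..10]='5taxk3d' -> body[0..7], body so far='5taxk3d'
Chunk 2: stream[12..13]='4' size=0x4=4, data at stream[15..19]='bf8q' -> body[7..11], body so far='5taxk3dbf8q'
Chunk 3: stream[21..22]='0' size=0 (terminator). Final body='5taxk3dbf8q' (11 bytes)
Body byte 2 = 'a'

Answer: a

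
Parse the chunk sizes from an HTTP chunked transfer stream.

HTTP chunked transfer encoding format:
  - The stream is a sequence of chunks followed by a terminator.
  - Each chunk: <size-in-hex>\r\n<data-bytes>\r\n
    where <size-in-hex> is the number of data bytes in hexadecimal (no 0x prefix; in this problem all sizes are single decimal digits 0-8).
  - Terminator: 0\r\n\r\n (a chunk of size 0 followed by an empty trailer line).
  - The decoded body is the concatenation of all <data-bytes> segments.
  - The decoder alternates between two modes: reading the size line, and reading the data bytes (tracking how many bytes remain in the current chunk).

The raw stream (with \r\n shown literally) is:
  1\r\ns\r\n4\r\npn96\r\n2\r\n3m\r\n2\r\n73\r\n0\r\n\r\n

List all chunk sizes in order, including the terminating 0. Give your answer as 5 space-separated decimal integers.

Answer: 1 4 2 2 0

Derivation:
Chunk 1: stream[0..1]='1' size=0x1=1, data at stream[3..4]='s' -> body[0..1], body so far='s'
Chunk 2: stream[6..7]='4' size=0x4=4, data at stream[9..13]='pn96' -> body[1..5], body so far='spn96'
Chunk 3: stream[15..16]='2' size=0x2=2, data at stream[18..20]='3m' -> body[5..7], body so far='spn963m'
Chunk 4: stream[22..23]='2' size=0x2=2, data at stream[25..27]='73' -> body[7..9], body so far='spn963m73'
Chunk 5: stream[29..30]='0' size=0 (terminator). Final body='spn963m73' (9 bytes)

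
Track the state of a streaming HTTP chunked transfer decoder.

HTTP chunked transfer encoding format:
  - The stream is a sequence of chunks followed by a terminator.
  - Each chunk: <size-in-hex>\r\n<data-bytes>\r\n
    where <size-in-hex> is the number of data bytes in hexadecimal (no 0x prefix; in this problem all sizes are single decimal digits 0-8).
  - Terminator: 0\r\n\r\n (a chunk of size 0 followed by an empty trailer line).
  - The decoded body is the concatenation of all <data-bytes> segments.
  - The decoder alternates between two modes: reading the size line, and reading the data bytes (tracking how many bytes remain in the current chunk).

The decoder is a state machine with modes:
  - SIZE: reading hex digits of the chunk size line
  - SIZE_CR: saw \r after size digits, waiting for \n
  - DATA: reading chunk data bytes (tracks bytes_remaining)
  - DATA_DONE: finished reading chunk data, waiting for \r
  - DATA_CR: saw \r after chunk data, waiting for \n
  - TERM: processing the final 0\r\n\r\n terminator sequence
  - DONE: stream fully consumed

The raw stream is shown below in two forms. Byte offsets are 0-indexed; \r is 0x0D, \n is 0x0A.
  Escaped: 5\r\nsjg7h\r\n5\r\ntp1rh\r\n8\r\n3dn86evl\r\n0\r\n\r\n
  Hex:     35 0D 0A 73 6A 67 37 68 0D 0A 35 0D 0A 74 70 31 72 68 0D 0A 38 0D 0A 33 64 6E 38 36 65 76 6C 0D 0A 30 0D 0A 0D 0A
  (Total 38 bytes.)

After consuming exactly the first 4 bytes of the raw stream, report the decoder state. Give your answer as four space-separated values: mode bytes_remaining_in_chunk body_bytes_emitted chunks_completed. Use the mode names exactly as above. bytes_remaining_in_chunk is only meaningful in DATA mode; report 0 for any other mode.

Answer: DATA 4 1 0

Derivation:
Byte 0 = '5': mode=SIZE remaining=0 emitted=0 chunks_done=0
Byte 1 = 0x0D: mode=SIZE_CR remaining=0 emitted=0 chunks_done=0
Byte 2 = 0x0A: mode=DATA remaining=5 emitted=0 chunks_done=0
Byte 3 = 's': mode=DATA remaining=4 emitted=1 chunks_done=0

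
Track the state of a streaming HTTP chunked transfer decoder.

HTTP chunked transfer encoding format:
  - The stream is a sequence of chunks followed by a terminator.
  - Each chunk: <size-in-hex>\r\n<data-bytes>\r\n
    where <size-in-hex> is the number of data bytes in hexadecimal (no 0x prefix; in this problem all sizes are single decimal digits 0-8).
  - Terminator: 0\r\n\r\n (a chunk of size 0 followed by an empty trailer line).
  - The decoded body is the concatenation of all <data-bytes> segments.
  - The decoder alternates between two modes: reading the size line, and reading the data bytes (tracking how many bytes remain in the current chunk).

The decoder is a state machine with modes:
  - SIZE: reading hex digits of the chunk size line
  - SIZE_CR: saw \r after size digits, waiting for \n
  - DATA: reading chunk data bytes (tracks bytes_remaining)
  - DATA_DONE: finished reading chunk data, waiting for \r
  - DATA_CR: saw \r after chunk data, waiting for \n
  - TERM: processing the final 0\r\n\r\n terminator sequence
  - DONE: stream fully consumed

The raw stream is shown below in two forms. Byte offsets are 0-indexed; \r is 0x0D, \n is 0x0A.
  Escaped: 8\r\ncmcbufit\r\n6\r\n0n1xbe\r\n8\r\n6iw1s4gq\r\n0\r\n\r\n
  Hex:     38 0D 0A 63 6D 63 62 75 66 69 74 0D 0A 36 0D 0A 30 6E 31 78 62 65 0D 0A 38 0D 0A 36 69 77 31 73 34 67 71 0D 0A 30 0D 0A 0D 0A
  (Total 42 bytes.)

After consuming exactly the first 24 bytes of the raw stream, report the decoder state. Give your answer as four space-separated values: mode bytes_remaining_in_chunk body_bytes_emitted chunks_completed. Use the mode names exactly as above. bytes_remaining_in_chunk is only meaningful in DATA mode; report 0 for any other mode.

Byte 0 = '8': mode=SIZE remaining=0 emitted=0 chunks_done=0
Byte 1 = 0x0D: mode=SIZE_CR remaining=0 emitted=0 chunks_done=0
Byte 2 = 0x0A: mode=DATA remaining=8 emitted=0 chunks_done=0
Byte 3 = 'c': mode=DATA remaining=7 emitted=1 chunks_done=0
Byte 4 = 'm': mode=DATA remaining=6 emitted=2 chunks_done=0
Byte 5 = 'c': mode=DATA remaining=5 emitted=3 chunks_done=0
Byte 6 = 'b': mode=DATA remaining=4 emitted=4 chunks_done=0
Byte 7 = 'u': mode=DATA remaining=3 emitted=5 chunks_done=0
Byte 8 = 'f': mode=DATA remaining=2 emitted=6 chunks_done=0
Byte 9 = 'i': mode=DATA remaining=1 emitted=7 chunks_done=0
Byte 10 = 't': mode=DATA_DONE remaining=0 emitted=8 chunks_done=0
Byte 11 = 0x0D: mode=DATA_CR remaining=0 emitted=8 chunks_done=0
Byte 12 = 0x0A: mode=SIZE remaining=0 emitted=8 chunks_done=1
Byte 13 = '6': mode=SIZE remaining=0 emitted=8 chunks_done=1
Byte 14 = 0x0D: mode=SIZE_CR remaining=0 emitted=8 chunks_done=1
Byte 15 = 0x0A: mode=DATA remaining=6 emitted=8 chunks_done=1
Byte 16 = '0': mode=DATA remaining=5 emitted=9 chunks_done=1
Byte 17 = 'n': mode=DATA remaining=4 emitted=10 chunks_done=1
Byte 18 = '1': mode=DATA remaining=3 emitted=11 chunks_done=1
Byte 19 = 'x': mode=DATA remaining=2 emitted=12 chunks_done=1
Byte 20 = 'b': mode=DATA remaining=1 emitted=13 chunks_done=1
Byte 21 = 'e': mode=DATA_DONE remaining=0 emitted=14 chunks_done=1
Byte 22 = 0x0D: mode=DATA_CR remaining=0 emitted=14 chunks_done=1
Byte 23 = 0x0A: mode=SIZE remaining=0 emitted=14 chunks_done=2

Answer: SIZE 0 14 2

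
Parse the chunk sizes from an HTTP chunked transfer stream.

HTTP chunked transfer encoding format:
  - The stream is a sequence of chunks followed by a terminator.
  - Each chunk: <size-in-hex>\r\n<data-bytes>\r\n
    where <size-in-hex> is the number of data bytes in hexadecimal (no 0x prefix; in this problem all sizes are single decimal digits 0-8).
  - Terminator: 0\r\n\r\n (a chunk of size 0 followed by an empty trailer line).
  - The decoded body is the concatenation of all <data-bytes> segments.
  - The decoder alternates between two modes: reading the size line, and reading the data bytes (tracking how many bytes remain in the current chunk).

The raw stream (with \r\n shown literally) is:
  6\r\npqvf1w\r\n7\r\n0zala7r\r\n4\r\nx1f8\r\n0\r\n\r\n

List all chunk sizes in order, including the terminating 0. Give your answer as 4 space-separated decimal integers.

Answer: 6 7 4 0

Derivation:
Chunk 1: stream[0..1]='6' size=0x6=6, data at stream[3..9]='pqvf1w' -> body[0..6], body so far='pqvf1w'
Chunk 2: stream[11..12]='7' size=0x7=7, data at stream[14..21]='0zala7r' -> body[6..13], body so far='pqvf1w0zala7r'
Chunk 3: stream[23..24]='4' size=0x4=4, data at stream[26..30]='x1f8' -> body[13..17], body so far='pqvf1w0zala7rx1f8'
Chunk 4: stream[32..33]='0' size=0 (terminator). Final body='pqvf1w0zala7rx1f8' (17 bytes)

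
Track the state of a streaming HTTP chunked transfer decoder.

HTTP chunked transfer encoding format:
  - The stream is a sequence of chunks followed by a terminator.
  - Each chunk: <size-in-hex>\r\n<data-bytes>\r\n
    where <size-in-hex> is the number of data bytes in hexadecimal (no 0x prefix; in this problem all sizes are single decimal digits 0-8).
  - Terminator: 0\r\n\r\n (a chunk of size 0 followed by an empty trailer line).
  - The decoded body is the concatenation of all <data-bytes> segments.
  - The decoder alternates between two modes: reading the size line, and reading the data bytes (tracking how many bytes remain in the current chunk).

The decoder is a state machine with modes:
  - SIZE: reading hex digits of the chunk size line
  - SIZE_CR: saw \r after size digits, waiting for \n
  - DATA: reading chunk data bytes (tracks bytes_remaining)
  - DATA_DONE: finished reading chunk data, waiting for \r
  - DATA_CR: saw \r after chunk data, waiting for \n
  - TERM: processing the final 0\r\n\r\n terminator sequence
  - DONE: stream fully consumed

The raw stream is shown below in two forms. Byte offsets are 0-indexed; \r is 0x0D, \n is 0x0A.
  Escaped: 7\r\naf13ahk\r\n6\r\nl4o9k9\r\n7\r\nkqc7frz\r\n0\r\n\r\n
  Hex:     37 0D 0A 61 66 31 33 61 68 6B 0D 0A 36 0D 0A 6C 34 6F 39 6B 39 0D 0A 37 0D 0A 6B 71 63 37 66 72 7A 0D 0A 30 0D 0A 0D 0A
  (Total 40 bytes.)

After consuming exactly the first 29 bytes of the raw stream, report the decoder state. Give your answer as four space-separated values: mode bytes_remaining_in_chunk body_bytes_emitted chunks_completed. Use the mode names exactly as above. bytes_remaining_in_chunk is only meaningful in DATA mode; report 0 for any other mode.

Byte 0 = '7': mode=SIZE remaining=0 emitted=0 chunks_done=0
Byte 1 = 0x0D: mode=SIZE_CR remaining=0 emitted=0 chunks_done=0
Byte 2 = 0x0A: mode=DATA remaining=7 emitted=0 chunks_done=0
Byte 3 = 'a': mode=DATA remaining=6 emitted=1 chunks_done=0
Byte 4 = 'f': mode=DATA remaining=5 emitted=2 chunks_done=0
Byte 5 = '1': mode=DATA remaining=4 emitted=3 chunks_done=0
Byte 6 = '3': mode=DATA remaining=3 emitted=4 chunks_done=0
Byte 7 = 'a': mode=DATA remaining=2 emitted=5 chunks_done=0
Byte 8 = 'h': mode=DATA remaining=1 emitted=6 chunks_done=0
Byte 9 = 'k': mode=DATA_DONE remaining=0 emitted=7 chunks_done=0
Byte 10 = 0x0D: mode=DATA_CR remaining=0 emitted=7 chunks_done=0
Byte 11 = 0x0A: mode=SIZE remaining=0 emitted=7 chunks_done=1
Byte 12 = '6': mode=SIZE remaining=0 emitted=7 chunks_done=1
Byte 13 = 0x0D: mode=SIZE_CR remaining=0 emitted=7 chunks_done=1
Byte 14 = 0x0A: mode=DATA remaining=6 emitted=7 chunks_done=1
Byte 15 = 'l': mode=DATA remaining=5 emitted=8 chunks_done=1
Byte 16 = '4': mode=DATA remaining=4 emitted=9 chunks_done=1
Byte 17 = 'o': mode=DATA remaining=3 emitted=10 chunks_done=1
Byte 18 = '9': mode=DATA remaining=2 emitted=11 chunks_done=1
Byte 19 = 'k': mode=DATA remaining=1 emitted=12 chunks_done=1
Byte 20 = '9': mode=DATA_DONE remaining=0 emitted=13 chunks_done=1
Byte 21 = 0x0D: mode=DATA_CR remaining=0 emitted=13 chunks_done=1
Byte 22 = 0x0A: mode=SIZE remaining=0 emitted=13 chunks_done=2
Byte 23 = '7': mode=SIZE remaining=0 emitted=13 chunks_done=2
Byte 24 = 0x0D: mode=SIZE_CR remaining=0 emitted=13 chunks_done=2
Byte 25 = 0x0A: mode=DATA remaining=7 emitted=13 chunks_done=2
Byte 26 = 'k': mode=DATA remaining=6 emitted=14 chunks_done=2
Byte 27 = 'q': mode=DATA remaining=5 emitted=15 chunks_done=2
Byte 28 = 'c': mode=DATA remaining=4 emitted=16 chunks_done=2

Answer: DATA 4 16 2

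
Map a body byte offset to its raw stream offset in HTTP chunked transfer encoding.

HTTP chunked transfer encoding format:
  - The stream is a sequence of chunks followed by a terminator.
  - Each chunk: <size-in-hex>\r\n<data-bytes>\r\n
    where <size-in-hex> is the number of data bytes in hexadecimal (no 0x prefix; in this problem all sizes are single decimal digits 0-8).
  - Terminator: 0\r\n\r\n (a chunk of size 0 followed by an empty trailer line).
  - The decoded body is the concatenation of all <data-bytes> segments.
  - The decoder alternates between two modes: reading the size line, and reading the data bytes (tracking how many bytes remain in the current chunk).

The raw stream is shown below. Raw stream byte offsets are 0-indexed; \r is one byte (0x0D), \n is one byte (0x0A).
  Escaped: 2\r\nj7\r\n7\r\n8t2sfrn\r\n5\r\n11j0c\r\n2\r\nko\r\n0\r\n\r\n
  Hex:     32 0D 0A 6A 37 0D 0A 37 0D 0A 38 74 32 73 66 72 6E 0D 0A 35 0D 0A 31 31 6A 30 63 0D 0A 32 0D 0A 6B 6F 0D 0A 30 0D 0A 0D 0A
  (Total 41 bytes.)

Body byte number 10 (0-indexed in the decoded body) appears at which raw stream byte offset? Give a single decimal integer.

Answer: 23

Derivation:
Chunk 1: stream[0..1]='2' size=0x2=2, data at stream[3..5]='j7' -> body[0..2], body so far='j7'
Chunk 2: stream[7..8]='7' size=0x7=7, data at stream[10..17]='8t2sfrn' -> body[2..9], body so far='j78t2sfrn'
Chunk 3: stream[19..20]='5' size=0x5=5, data at stream[22..27]='11j0c' -> body[9..14], body so far='j78t2sfrn11j0c'
Chunk 4: stream[29..30]='2' size=0x2=2, data at stream[32..34]='ko' -> body[14..16], body so far='j78t2sfrn11j0cko'
Chunk 5: stream[36..37]='0' size=0 (terminator). Final body='j78t2sfrn11j0cko' (16 bytes)
Body byte 10 at stream offset 23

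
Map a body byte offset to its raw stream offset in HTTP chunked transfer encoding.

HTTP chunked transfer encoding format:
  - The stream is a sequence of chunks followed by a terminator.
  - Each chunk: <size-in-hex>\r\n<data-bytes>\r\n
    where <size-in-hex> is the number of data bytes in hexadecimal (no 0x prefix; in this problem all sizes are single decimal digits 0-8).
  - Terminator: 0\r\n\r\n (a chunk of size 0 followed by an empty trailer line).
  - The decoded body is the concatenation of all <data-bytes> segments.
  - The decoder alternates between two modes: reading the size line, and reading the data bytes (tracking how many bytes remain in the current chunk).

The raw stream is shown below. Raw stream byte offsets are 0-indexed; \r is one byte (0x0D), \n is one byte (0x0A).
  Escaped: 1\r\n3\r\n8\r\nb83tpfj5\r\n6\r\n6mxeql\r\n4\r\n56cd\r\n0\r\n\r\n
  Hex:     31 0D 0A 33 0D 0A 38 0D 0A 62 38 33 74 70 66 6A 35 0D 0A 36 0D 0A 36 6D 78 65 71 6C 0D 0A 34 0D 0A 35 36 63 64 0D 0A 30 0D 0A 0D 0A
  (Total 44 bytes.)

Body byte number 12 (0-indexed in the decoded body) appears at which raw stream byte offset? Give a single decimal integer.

Chunk 1: stream[0..1]='1' size=0x1=1, data at stream[3..4]='3' -> body[0..1], body so far='3'
Chunk 2: stream[6..7]='8' size=0x8=8, data at stream[9..17]='b83tpfj5' -> body[1..9], body so far='3b83tpfj5'
Chunk 3: stream[19..20]='6' size=0x6=6, data at stream[22..28]='6mxeql' -> body[9..15], body so far='3b83tpfj56mxeql'
Chunk 4: stream[30..31]='4' size=0x4=4, data at stream[33..37]='56cd' -> body[15..19], body so far='3b83tpfj56mxeql56cd'
Chunk 5: stream[39..40]='0' size=0 (terminator). Final body='3b83tpfj56mxeql56cd' (19 bytes)
Body byte 12 at stream offset 25

Answer: 25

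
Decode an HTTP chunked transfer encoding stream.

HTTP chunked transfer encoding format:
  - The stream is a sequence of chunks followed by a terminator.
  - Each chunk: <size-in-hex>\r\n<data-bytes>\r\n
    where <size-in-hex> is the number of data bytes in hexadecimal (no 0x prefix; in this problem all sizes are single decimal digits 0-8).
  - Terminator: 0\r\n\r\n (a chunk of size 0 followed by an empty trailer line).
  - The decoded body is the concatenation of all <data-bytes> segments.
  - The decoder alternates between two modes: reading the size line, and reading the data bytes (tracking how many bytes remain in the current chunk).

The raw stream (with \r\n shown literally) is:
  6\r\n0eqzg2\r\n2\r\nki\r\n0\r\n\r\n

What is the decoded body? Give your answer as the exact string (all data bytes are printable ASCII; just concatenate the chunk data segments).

Chunk 1: stream[0..1]='6' size=0x6=6, data at stream[3..9]='0eqzg2' -> body[0..6], body so far='0eqzg2'
Chunk 2: stream[11..12]='2' size=0x2=2, data at stream[14..16]='ki' -> body[6..8], body so far='0eqzg2ki'
Chunk 3: stream[18..19]='0' size=0 (terminator). Final body='0eqzg2ki' (8 bytes)

Answer: 0eqzg2ki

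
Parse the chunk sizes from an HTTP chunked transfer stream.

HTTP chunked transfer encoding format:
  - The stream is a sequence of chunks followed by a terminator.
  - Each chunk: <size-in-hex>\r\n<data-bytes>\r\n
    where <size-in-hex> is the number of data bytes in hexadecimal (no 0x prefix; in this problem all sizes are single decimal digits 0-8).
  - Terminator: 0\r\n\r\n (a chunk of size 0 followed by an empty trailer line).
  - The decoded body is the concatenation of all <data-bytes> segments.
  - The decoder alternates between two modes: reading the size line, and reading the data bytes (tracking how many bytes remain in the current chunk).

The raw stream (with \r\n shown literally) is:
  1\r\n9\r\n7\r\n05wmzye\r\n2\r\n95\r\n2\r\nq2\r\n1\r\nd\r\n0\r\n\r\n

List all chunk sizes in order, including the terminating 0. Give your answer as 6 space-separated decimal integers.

Chunk 1: stream[0..1]='1' size=0x1=1, data at stream[3..4]='9' -> body[0..1], body so far='9'
Chunk 2: stream[6..7]='7' size=0x7=7, data at stream[9..16]='05wmzye' -> body[1..8], body so far='905wmzye'
Chunk 3: stream[18..19]='2' size=0x2=2, data at stream[21..23]='95' -> body[8..10], body so far='905wmzye95'
Chunk 4: stream[25..26]='2' size=0x2=2, data at stream[28..30]='q2' -> body[10..12], body so far='905wmzye95q2'
Chunk 5: stream[32..33]='1' size=0x1=1, data at stream[35..36]='d' -> body[12..13], body so far='905wmzye95q2d'
Chunk 6: stream[38..39]='0' size=0 (terminator). Final body='905wmzye95q2d' (13 bytes)

Answer: 1 7 2 2 1 0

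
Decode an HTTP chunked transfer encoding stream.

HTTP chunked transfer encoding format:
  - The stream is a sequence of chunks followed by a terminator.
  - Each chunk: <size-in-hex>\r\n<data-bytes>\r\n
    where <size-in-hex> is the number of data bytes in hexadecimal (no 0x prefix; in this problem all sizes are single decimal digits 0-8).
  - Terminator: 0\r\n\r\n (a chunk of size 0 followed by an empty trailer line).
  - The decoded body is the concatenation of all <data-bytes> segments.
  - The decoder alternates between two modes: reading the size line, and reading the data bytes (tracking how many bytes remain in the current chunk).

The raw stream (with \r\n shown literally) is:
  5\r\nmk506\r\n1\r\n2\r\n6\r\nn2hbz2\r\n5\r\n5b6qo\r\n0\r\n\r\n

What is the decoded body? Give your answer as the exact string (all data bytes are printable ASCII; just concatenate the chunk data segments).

Answer: mk5062n2hbz25b6qo

Derivation:
Chunk 1: stream[0..1]='5' size=0x5=5, data at stream[3..8]='mk506' -> body[0..5], body so far='mk506'
Chunk 2: stream[10..11]='1' size=0x1=1, data at stream[13..14]='2' -> body[5..6], body so far='mk5062'
Chunk 3: stream[16..17]='6' size=0x6=6, data at stream[19..25]='n2hbz2' -> body[6..12], body so far='mk5062n2hbz2'
Chunk 4: stream[27..28]='5' size=0x5=5, data at stream[30..35]='5b6qo' -> body[12..17], body so far='mk5062n2hbz25b6qo'
Chunk 5: stream[37..38]='0' size=0 (terminator). Final body='mk5062n2hbz25b6qo' (17 bytes)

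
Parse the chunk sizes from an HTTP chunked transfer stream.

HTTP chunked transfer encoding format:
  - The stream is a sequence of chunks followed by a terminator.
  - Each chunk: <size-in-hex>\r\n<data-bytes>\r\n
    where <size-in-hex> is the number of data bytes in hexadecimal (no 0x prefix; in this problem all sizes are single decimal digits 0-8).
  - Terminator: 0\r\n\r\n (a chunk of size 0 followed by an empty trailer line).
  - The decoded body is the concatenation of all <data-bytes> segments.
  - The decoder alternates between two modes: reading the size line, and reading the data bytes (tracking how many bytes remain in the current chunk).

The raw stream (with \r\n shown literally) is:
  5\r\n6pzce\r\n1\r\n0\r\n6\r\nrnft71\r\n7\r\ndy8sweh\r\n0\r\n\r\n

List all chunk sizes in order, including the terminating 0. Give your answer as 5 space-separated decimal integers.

Answer: 5 1 6 7 0

Derivation:
Chunk 1: stream[0..1]='5' size=0x5=5, data at stream[3..8]='6pzce' -> body[0..5], body so far='6pzce'
Chunk 2: stream[10..11]='1' size=0x1=1, data at stream[13..14]='0' -> body[5..6], body so far='6pzce0'
Chunk 3: stream[16..17]='6' size=0x6=6, data at stream[19..25]='rnft71' -> body[6..12], body so far='6pzce0rnft71'
Chunk 4: stream[27..28]='7' size=0x7=7, data at stream[30..37]='dy8sweh' -> body[12..19], body so far='6pzce0rnft71dy8sweh'
Chunk 5: stream[39..40]='0' size=0 (terminator). Final body='6pzce0rnft71dy8sweh' (19 bytes)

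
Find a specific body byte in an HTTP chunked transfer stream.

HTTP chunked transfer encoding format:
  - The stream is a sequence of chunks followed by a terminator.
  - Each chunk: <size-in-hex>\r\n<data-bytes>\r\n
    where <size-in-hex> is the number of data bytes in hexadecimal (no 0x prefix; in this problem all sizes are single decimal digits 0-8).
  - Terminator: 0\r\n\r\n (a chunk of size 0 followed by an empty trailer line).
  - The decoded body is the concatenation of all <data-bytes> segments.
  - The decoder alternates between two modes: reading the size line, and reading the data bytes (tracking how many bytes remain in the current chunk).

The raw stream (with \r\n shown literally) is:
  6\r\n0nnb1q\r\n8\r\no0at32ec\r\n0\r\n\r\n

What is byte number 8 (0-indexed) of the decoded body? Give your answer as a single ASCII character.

Chunk 1: stream[0..1]='6' size=0x6=6, data at stream[3..9]='0nnb1q' -> body[0..6], body so far='0nnb1q'
Chunk 2: stream[11..12]='8' size=0x8=8, data at stream[14..22]='o0at32ec' -> body[6..14], body so far='0nnb1qo0at32ec'
Chunk 3: stream[24..25]='0' size=0 (terminator). Final body='0nnb1qo0at32ec' (14 bytes)
Body byte 8 = 'a'

Answer: a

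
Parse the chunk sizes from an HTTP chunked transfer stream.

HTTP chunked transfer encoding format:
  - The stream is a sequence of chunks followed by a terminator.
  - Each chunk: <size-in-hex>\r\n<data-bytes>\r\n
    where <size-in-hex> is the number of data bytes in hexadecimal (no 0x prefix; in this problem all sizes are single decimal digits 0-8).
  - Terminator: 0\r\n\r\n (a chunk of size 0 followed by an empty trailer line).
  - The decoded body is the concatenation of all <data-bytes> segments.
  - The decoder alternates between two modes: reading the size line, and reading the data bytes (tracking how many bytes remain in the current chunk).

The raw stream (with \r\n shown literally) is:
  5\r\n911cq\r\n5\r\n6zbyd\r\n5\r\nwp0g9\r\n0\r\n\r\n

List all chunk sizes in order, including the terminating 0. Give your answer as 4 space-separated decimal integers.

Chunk 1: stream[0..1]='5' size=0x5=5, data at stream[3..8]='911cq' -> body[0..5], body so far='911cq'
Chunk 2: stream[10..11]='5' size=0x5=5, data at stream[13..18]='6zbyd' -> body[5..10], body so far='911cq6zbyd'
Chunk 3: stream[20..21]='5' size=0x5=5, data at stream[23..28]='wp0g9' -> body[10..15], body so far='911cq6zbydwp0g9'
Chunk 4: stream[30..31]='0' size=0 (terminator). Final body='911cq6zbydwp0g9' (15 bytes)

Answer: 5 5 5 0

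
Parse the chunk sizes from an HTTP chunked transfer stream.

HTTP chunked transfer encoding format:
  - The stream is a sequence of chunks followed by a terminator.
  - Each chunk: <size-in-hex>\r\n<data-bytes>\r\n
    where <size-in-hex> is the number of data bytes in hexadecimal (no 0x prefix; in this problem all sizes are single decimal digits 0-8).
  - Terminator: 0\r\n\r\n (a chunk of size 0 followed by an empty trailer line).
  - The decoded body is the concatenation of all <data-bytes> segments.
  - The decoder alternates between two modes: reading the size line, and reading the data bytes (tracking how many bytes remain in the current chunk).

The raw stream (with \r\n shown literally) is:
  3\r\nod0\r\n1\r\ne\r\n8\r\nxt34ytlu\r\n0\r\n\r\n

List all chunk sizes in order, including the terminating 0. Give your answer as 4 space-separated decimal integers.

Chunk 1: stream[0..1]='3' size=0x3=3, data at stream[3..6]='od0' -> body[0..3], body so far='od0'
Chunk 2: stream[8..9]='1' size=0x1=1, data at stream[11..12]='e' -> body[3..4], body so far='od0e'
Chunk 3: stream[14..15]='8' size=0x8=8, data at stream[17..25]='xt34ytlu' -> body[4..12], body so far='od0ext34ytlu'
Chunk 4: stream[27..28]='0' size=0 (terminator). Final body='od0ext34ytlu' (12 bytes)

Answer: 3 1 8 0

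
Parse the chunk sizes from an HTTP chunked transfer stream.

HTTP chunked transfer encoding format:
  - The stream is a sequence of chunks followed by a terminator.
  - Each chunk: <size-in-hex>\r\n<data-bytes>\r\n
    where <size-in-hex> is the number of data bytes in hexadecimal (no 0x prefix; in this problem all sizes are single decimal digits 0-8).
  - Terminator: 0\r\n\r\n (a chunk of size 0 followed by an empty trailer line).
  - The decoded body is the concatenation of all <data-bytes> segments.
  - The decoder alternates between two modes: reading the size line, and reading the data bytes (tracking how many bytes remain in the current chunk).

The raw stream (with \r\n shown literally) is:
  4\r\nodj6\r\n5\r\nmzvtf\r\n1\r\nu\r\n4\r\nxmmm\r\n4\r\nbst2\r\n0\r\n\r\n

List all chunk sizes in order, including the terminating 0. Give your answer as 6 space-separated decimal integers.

Answer: 4 5 1 4 4 0

Derivation:
Chunk 1: stream[0..1]='4' size=0x4=4, data at stream[3..7]='odj6' -> body[0..4], body so far='odj6'
Chunk 2: stream[9..10]='5' size=0x5=5, data at stream[12..17]='mzvtf' -> body[4..9], body so far='odj6mzvtf'
Chunk 3: stream[19..20]='1' size=0x1=1, data at stream[22..23]='u' -> body[9..10], body so far='odj6mzvtfu'
Chunk 4: stream[25..26]='4' size=0x4=4, data at stream[28..32]='xmmm' -> body[10..14], body so far='odj6mzvtfuxmmm'
Chunk 5: stream[34..35]='4' size=0x4=4, data at stream[37..41]='bst2' -> body[14..18], body so far='odj6mzvtfuxmmmbst2'
Chunk 6: stream[43..44]='0' size=0 (terminator). Final body='odj6mzvtfuxmmmbst2' (18 bytes)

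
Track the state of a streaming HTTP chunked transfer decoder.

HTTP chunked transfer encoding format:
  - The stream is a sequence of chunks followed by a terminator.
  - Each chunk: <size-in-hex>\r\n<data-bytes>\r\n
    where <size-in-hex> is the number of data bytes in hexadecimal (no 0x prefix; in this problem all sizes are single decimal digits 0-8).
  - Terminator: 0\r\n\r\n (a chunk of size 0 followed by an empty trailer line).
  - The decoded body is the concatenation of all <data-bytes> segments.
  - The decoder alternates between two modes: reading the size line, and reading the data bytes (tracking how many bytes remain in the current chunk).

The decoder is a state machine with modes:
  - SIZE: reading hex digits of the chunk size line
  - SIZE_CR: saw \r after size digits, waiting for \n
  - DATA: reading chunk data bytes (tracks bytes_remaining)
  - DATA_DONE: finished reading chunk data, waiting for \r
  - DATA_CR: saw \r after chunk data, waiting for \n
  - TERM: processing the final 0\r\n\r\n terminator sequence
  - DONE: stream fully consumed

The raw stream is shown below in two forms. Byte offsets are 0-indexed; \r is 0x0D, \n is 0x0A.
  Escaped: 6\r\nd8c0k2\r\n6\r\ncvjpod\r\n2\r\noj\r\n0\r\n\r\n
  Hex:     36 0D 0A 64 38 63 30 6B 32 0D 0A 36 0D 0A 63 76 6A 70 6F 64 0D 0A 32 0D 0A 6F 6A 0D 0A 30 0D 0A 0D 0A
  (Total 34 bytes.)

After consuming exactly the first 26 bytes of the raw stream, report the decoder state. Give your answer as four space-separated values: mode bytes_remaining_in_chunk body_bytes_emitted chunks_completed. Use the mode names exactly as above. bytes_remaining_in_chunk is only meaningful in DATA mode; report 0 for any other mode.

Answer: DATA 1 13 2

Derivation:
Byte 0 = '6': mode=SIZE remaining=0 emitted=0 chunks_done=0
Byte 1 = 0x0D: mode=SIZE_CR remaining=0 emitted=0 chunks_done=0
Byte 2 = 0x0A: mode=DATA remaining=6 emitted=0 chunks_done=0
Byte 3 = 'd': mode=DATA remaining=5 emitted=1 chunks_done=0
Byte 4 = '8': mode=DATA remaining=4 emitted=2 chunks_done=0
Byte 5 = 'c': mode=DATA remaining=3 emitted=3 chunks_done=0
Byte 6 = '0': mode=DATA remaining=2 emitted=4 chunks_done=0
Byte 7 = 'k': mode=DATA remaining=1 emitted=5 chunks_done=0
Byte 8 = '2': mode=DATA_DONE remaining=0 emitted=6 chunks_done=0
Byte 9 = 0x0D: mode=DATA_CR remaining=0 emitted=6 chunks_done=0
Byte 10 = 0x0A: mode=SIZE remaining=0 emitted=6 chunks_done=1
Byte 11 = '6': mode=SIZE remaining=0 emitted=6 chunks_done=1
Byte 12 = 0x0D: mode=SIZE_CR remaining=0 emitted=6 chunks_done=1
Byte 13 = 0x0A: mode=DATA remaining=6 emitted=6 chunks_done=1
Byte 14 = 'c': mode=DATA remaining=5 emitted=7 chunks_done=1
Byte 15 = 'v': mode=DATA remaining=4 emitted=8 chunks_done=1
Byte 16 = 'j': mode=DATA remaining=3 emitted=9 chunks_done=1
Byte 17 = 'p': mode=DATA remaining=2 emitted=10 chunks_done=1
Byte 18 = 'o': mode=DATA remaining=1 emitted=11 chunks_done=1
Byte 19 = 'd': mode=DATA_DONE remaining=0 emitted=12 chunks_done=1
Byte 20 = 0x0D: mode=DATA_CR remaining=0 emitted=12 chunks_done=1
Byte 21 = 0x0A: mode=SIZE remaining=0 emitted=12 chunks_done=2
Byte 22 = '2': mode=SIZE remaining=0 emitted=12 chunks_done=2
Byte 23 = 0x0D: mode=SIZE_CR remaining=0 emitted=12 chunks_done=2
Byte 24 = 0x0A: mode=DATA remaining=2 emitted=12 chunks_done=2
Byte 25 = 'o': mode=DATA remaining=1 emitted=13 chunks_done=2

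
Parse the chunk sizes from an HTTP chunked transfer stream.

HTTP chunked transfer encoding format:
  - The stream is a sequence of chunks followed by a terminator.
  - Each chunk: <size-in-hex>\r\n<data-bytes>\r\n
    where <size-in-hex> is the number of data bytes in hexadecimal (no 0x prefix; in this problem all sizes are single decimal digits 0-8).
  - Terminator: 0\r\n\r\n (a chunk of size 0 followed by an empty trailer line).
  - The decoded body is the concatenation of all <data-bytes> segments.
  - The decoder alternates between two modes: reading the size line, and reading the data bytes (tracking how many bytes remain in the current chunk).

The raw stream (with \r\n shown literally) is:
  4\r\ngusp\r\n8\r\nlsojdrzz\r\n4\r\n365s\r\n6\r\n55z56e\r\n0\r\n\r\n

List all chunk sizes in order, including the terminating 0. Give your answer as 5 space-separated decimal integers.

Answer: 4 8 4 6 0

Derivation:
Chunk 1: stream[0..1]='4' size=0x4=4, data at stream[3..7]='gusp' -> body[0..4], body so far='gusp'
Chunk 2: stream[9..10]='8' size=0x8=8, data at stream[12..20]='lsojdrzz' -> body[4..12], body so far='gusplsojdrzz'
Chunk 3: stream[22..23]='4' size=0x4=4, data at stream[25..29]='365s' -> body[12..16], body so far='gusplsojdrzz365s'
Chunk 4: stream[31..32]='6' size=0x6=6, data at stream[34..40]='55z56e' -> body[16..22], body so far='gusplsojdrzz365s55z56e'
Chunk 5: stream[42..43]='0' size=0 (terminator). Final body='gusplsojdrzz365s55z56e' (22 bytes)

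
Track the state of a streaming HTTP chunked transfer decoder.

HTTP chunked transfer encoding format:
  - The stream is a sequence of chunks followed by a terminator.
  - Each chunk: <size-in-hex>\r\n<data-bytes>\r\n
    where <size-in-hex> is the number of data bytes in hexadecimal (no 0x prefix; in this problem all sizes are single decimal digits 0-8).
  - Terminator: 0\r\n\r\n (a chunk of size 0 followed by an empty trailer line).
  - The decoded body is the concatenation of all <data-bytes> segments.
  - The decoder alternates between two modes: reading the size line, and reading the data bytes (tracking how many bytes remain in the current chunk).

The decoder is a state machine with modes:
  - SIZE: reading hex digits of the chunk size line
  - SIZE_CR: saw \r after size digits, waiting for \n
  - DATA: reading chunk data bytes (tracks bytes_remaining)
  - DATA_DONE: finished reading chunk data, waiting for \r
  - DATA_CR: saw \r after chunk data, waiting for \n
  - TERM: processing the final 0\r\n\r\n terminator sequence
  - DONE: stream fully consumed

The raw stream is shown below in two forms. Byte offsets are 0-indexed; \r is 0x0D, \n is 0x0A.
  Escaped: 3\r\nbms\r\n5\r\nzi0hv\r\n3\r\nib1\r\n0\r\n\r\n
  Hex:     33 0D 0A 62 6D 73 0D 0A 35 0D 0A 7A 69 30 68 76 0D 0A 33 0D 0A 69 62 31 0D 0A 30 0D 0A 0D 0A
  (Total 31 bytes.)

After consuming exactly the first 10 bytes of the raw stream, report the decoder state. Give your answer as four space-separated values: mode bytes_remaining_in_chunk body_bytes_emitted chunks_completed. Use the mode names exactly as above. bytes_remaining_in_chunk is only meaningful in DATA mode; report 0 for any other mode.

Byte 0 = '3': mode=SIZE remaining=0 emitted=0 chunks_done=0
Byte 1 = 0x0D: mode=SIZE_CR remaining=0 emitted=0 chunks_done=0
Byte 2 = 0x0A: mode=DATA remaining=3 emitted=0 chunks_done=0
Byte 3 = 'b': mode=DATA remaining=2 emitted=1 chunks_done=0
Byte 4 = 'm': mode=DATA remaining=1 emitted=2 chunks_done=0
Byte 5 = 's': mode=DATA_DONE remaining=0 emitted=3 chunks_done=0
Byte 6 = 0x0D: mode=DATA_CR remaining=0 emitted=3 chunks_done=0
Byte 7 = 0x0A: mode=SIZE remaining=0 emitted=3 chunks_done=1
Byte 8 = '5': mode=SIZE remaining=0 emitted=3 chunks_done=1
Byte 9 = 0x0D: mode=SIZE_CR remaining=0 emitted=3 chunks_done=1

Answer: SIZE_CR 0 3 1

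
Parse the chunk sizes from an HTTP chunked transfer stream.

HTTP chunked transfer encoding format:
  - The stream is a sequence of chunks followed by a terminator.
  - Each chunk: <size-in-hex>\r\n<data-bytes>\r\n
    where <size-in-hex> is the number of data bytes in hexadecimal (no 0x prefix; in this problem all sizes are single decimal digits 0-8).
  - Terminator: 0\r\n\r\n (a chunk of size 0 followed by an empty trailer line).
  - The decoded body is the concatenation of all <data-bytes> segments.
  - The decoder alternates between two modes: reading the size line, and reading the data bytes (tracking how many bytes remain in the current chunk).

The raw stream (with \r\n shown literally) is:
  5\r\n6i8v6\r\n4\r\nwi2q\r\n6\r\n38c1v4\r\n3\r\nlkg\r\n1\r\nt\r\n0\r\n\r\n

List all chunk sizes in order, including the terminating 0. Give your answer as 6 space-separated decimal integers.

Answer: 5 4 6 3 1 0

Derivation:
Chunk 1: stream[0..1]='5' size=0x5=5, data at stream[3..8]='6i8v6' -> body[0..5], body so far='6i8v6'
Chunk 2: stream[10..11]='4' size=0x4=4, data at stream[13..17]='wi2q' -> body[5..9], body so far='6i8v6wi2q'
Chunk 3: stream[19..20]='6' size=0x6=6, data at stream[22..28]='38c1v4' -> body[9..15], body so far='6i8v6wi2q38c1v4'
Chunk 4: stream[30..31]='3' size=0x3=3, data at stream[33..36]='lkg' -> body[15..18], body so far='6i8v6wi2q38c1v4lkg'
Chunk 5: stream[38..39]='1' size=0x1=1, data at stream[41..42]='t' -> body[18..19], body so far='6i8v6wi2q38c1v4lkgt'
Chunk 6: stream[44..45]='0' size=0 (terminator). Final body='6i8v6wi2q38c1v4lkgt' (19 bytes)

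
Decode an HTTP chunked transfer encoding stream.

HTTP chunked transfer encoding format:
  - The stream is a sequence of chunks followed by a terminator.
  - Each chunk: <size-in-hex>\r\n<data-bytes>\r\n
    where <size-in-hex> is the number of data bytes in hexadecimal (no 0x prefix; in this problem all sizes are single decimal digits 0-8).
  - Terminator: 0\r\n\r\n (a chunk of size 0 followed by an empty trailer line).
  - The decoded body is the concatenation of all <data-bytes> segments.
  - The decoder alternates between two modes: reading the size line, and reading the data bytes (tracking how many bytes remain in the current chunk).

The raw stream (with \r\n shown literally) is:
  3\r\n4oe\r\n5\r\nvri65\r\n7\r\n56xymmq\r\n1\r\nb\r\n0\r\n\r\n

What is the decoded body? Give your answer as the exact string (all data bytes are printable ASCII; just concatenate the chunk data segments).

Chunk 1: stream[0..1]='3' size=0x3=3, data at stream[3..6]='4oe' -> body[0..3], body so far='4oe'
Chunk 2: stream[8..9]='5' size=0x5=5, data at stream[11..16]='vri65' -> body[3..8], body so far='4oevri65'
Chunk 3: stream[18..19]='7' size=0x7=7, data at stream[21..28]='56xymmq' -> body[8..15], body so far='4oevri6556xymmq'
Chunk 4: stream[30..31]='1' size=0x1=1, data at stream[33..34]='b' -> body[15..16], body so far='4oevri6556xymmqb'
Chunk 5: stream[36..37]='0' size=0 (terminator). Final body='4oevri6556xymmqb' (16 bytes)

Answer: 4oevri6556xymmqb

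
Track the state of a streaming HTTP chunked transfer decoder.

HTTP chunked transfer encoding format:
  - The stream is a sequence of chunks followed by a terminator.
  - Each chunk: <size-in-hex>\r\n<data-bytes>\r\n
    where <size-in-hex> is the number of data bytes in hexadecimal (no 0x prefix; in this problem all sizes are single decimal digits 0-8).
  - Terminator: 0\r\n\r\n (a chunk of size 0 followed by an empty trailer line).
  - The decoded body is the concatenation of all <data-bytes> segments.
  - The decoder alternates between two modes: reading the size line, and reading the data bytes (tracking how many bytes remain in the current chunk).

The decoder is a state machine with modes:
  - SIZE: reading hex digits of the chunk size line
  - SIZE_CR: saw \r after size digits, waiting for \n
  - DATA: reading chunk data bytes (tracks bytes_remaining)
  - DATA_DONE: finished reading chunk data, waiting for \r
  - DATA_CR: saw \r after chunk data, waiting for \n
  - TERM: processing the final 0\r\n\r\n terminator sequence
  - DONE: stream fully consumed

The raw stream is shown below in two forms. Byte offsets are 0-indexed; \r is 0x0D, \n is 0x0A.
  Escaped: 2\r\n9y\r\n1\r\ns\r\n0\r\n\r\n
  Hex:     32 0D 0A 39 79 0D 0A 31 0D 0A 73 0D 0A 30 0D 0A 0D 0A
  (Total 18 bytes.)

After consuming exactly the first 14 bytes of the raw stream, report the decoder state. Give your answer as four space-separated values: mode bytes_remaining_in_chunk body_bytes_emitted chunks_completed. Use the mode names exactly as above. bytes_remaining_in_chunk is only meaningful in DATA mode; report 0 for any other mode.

Answer: SIZE 0 3 2

Derivation:
Byte 0 = '2': mode=SIZE remaining=0 emitted=0 chunks_done=0
Byte 1 = 0x0D: mode=SIZE_CR remaining=0 emitted=0 chunks_done=0
Byte 2 = 0x0A: mode=DATA remaining=2 emitted=0 chunks_done=0
Byte 3 = '9': mode=DATA remaining=1 emitted=1 chunks_done=0
Byte 4 = 'y': mode=DATA_DONE remaining=0 emitted=2 chunks_done=0
Byte 5 = 0x0D: mode=DATA_CR remaining=0 emitted=2 chunks_done=0
Byte 6 = 0x0A: mode=SIZE remaining=0 emitted=2 chunks_done=1
Byte 7 = '1': mode=SIZE remaining=0 emitted=2 chunks_done=1
Byte 8 = 0x0D: mode=SIZE_CR remaining=0 emitted=2 chunks_done=1
Byte 9 = 0x0A: mode=DATA remaining=1 emitted=2 chunks_done=1
Byte 10 = 's': mode=DATA_DONE remaining=0 emitted=3 chunks_done=1
Byte 11 = 0x0D: mode=DATA_CR remaining=0 emitted=3 chunks_done=1
Byte 12 = 0x0A: mode=SIZE remaining=0 emitted=3 chunks_done=2
Byte 13 = '0': mode=SIZE remaining=0 emitted=3 chunks_done=2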